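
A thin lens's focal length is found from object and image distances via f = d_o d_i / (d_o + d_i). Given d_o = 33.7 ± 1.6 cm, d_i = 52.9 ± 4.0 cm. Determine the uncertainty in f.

∂f/∂d_o = (d_i/(d_o+d_i))² = 0.373;  ∂f/∂d_i = (d_o/(d_o+d_i))² = 0.151
δf = √((∂f/∂d_o · δd_o)² + (∂f/∂d_i · δd_i)²) = √(0.356 + 0.367) = 0.851 cm

0.851 cm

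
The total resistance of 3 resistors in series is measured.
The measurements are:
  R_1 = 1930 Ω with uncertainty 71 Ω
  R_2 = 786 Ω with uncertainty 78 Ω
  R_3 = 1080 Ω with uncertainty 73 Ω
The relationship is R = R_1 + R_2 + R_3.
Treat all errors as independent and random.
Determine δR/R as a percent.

Sums and differences: (δR)² = Σ (cᵢ δxᵢ)².
  (δR_1)² = 5040;  (δR_2)² = 6080;  (δR_3)² = 5330
δR = √(16500) = 128 Ω
R = 3800 Ω, so δR/R = 128/3800 = 0.0338.

3.38%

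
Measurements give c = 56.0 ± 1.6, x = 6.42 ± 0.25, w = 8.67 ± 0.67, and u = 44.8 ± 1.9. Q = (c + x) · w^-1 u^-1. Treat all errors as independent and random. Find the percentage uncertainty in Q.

Let h = c + x = 62.4. δh = √(δc² + δx²) = √(2.56 + 0.0625) = 1.62, so δh/h = 0.0259.
Q is then a monomial in h, w, u:
δQ/Q = √((δh/h)² + (-1·δw/w)² + (-1·δu/u)²) = √(0.000673 + 0.00597 + 0.00180) = 0.0919

9.19%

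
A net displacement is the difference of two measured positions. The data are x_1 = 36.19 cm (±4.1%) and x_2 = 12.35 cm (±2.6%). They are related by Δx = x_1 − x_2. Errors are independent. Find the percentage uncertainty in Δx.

6.37%

Sums and differences: (δΔx)² = Σ (cᵢ δxᵢ)².
  (δx_1)² = 2.20;  (δx_2)² = 0.103
δΔx = √(2.30) = 1.52 cm
Δx = 23.84 cm, so δΔx/Δx = 1.52/23.84 = 0.0637.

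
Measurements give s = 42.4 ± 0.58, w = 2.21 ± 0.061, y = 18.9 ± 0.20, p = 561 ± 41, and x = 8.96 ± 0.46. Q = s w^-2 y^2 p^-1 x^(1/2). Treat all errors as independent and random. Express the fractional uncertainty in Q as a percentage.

Since Q is a product/quotient, work with relative uncertainties:
  (1·δs/s)² = (1×0.0137)² = 0.000187;  (-2·δw/w)² = (-2×0.0276)² = 0.00305;  (2·δy/y)² = (2×0.0106)² = 0.000448;  (-1·δp/p)² = (-1×0.0731)² = 0.00534;  (½·δx/x)² = (0.5×0.0513)² = 0.000659
δQ/Q = √(0.00968) = 0.0984

9.84%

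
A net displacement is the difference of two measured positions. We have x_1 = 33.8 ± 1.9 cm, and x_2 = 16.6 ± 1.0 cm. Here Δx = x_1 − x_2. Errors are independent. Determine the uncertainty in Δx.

2.15 cm

Each term contributes (cᵢ δxᵢ)² to (δΔx)²:
  (δx_1)² = 3.61;  (δx_2)² = 1.00
δΔx = √(4.61) = 2.15 cm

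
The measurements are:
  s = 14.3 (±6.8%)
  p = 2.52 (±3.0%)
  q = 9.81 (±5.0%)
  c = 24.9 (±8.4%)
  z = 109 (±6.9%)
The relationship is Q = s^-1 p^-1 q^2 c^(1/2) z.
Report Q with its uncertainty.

1450 ± 216

For a monomial Q ∝ s^-1, p^-1, q^2, c^(1/2), z, fractional errors add in quadrature:
  (-1·δs/s)² = (-1×0.0680)² = 0.00462;  (-1·δp/p)² = (-1×0.0300)² = 0.000900;  (2·δq/q)² = (2×0.0500)² = 0.0100;  (½·δc/c)² = (0.5×0.0840)² = 0.00176;  (1·δz/z)² = (1×0.0690)² = 0.00476
δQ/Q = √(0.0220) = 0.148
Q = 1450, so δQ = 0.148 × 1450 = 216.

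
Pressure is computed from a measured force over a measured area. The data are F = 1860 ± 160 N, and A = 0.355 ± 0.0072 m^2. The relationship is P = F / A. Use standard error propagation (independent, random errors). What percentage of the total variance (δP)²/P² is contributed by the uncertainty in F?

(δP/P)² = (1·δF/F)² + (-1·δA/A)²
  F term: (1×0.0860)² = 0.00740
  A term: (-1×0.0203)² = 0.000411
Total = 0.00781. Share from F = 0.00740/0.00781 = 0.947.

94.7%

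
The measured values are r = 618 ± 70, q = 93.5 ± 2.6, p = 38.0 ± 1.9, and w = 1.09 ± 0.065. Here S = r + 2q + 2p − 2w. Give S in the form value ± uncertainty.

879 ± 70.3

For a sum/difference, combine absolute errors in quadrature:
  (δr)² = 4900;  (2·δq)² = 27.0;  (2·δp)² = 14.4;  (2·δw)² = 0.0169
δS = √(4940) = 70.3
S = 879.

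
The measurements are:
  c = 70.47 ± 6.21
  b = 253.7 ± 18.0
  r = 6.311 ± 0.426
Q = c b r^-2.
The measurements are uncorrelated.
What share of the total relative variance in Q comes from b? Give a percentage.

16.2%

(δQ/Q)² = (1·δc/c)² + (1·δb/b)² + (-2·δr/r)²
  c term: (1×0.0881)² = 0.00777
  b term: (1×0.0709)² = 0.00503
  r term: (-2×0.0675)² = 0.0182
Total = 0.0310. Share from b = 0.00503/0.0310 = 0.162.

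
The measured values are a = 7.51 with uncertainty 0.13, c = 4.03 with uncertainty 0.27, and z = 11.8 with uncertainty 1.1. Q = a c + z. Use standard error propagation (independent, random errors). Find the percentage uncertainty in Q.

Let p = a·c = 30.3. δp/p = √((1·δa/a)² + (1·δc/c)²) = √(0.000300 + 0.00449) = 0.0692, so δp = 2.09.
Q = p + z: δQ = √(δp² + δz²) = √(4.39 + 1.21) = 2.37
Q = 42.1, so δQ/Q = 2.37/42.1 = 0.0562.

5.62%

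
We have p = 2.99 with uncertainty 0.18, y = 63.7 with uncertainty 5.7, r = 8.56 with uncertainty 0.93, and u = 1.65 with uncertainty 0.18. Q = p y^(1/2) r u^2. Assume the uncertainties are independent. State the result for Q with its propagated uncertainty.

556 ± 142

Products/powers → add relative errors in quadrature, weighted by exponent:
  (1·δp/p)² = (1×0.0602)² = 0.00362;  (½·δy/y)² = (0.5×0.0895)² = 0.00200;  (1·δr/r)² = (1×0.109)² = 0.0118;  (2·δu/u)² = (2×0.109)² = 0.0476
δQ/Q = √(0.0650) = 0.255
Q = 556, so δQ = 0.255 × 556 = 142.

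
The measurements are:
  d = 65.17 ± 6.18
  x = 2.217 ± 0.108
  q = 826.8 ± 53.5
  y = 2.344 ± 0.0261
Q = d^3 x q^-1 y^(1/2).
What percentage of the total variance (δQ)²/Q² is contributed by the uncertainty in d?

(δQ/Q)² = (3·δd/d)² + (1·δx/x)² + (-1·δq/q)² + (½·δy/y)²
  d term: (3×0.0948)² = 0.0809
  x term: (1×0.0487)² = 0.00237
  q term: (-1×0.0647)² = 0.00419
  y term: (0.5×0.0111)² = 3.1e-05
Total = 0.0875. Share from d = 0.0809/0.0875 = 0.925.

92.5%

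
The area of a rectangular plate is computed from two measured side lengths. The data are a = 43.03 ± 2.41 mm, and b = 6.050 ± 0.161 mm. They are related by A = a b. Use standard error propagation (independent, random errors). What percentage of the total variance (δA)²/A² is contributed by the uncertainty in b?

18.4%

(δA/A)² = (1·δa/a)² + (1·δb/b)²
  a term: (1×0.0560)² = 0.00314
  b term: (1×0.0266)² = 0.000708
Total = 0.00385. Share from b = 0.000708/0.00385 = 0.184.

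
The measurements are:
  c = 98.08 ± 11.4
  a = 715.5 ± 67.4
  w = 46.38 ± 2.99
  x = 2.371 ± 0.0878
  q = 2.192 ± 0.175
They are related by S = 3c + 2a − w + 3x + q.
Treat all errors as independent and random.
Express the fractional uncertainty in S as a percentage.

8.24%

Absolute uncertainties add in quadrature for a linear combination:
  (3·δc)² = 1170;  (2·δa)² = 18200;  (δw)² = 8.94;  (3·δx)² = 0.0694;  (δq)² = 0.0306
δS = √(19300) = 139
S = 1688, so δS/S = 139/1688 = 0.0824.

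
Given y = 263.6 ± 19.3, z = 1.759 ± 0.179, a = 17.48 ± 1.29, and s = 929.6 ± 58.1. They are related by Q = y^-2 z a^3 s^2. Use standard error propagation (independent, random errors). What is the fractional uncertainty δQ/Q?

0.311

Q is a product of powers, so relative uncertainties combine in quadrature:
  (-2·δy/y)² = (-2×0.0732)² = 0.0214;  (1·δz/z)² = (1×0.102)² = 0.0104;  (3·δa/a)² = (3×0.0738)² = 0.0490;  (2·δs/s)² = (2×0.0625)² = 0.0156
δQ/Q = √(0.0964) = 0.311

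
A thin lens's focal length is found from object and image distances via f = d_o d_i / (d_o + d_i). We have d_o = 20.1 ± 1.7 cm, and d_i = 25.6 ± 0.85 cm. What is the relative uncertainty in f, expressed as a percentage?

∂f/∂d_o = (d_i/(d_o+d_i))² = 0.314;  ∂f/∂d_i = (d_o/(d_o+d_i))² = 0.193
δf = √((∂f/∂d_o · δd_o)² + (∂f/∂d_i · δd_i)²) = √(0.285 + 0.0270) = 0.558 cm
f = 11.3 cm, so δf/f = 0.558/11.3 = 0.0496.

4.96%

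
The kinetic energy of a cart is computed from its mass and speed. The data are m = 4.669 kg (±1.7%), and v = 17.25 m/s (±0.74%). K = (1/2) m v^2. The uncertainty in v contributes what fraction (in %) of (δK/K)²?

43.1%

(δK/K)² = (1·δm/m)² + (2·δv/v)²
  m term: (1×0.0170)² = 0.000289
  v term: (2×0.00740)² = 0.000219
Total = 0.000508. Share from v = 0.000219/0.000508 = 0.431.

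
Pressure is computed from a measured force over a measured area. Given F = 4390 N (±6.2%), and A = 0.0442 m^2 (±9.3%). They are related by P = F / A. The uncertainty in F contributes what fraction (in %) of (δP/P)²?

30.8%

(δP/P)² = (1·δF/F)² + (-1·δA/A)²
  F term: (1×0.0620)² = 0.00384
  A term: (-1×0.0930)² = 0.00865
Total = 0.0125. Share from F = 0.00384/0.0125 = 0.308.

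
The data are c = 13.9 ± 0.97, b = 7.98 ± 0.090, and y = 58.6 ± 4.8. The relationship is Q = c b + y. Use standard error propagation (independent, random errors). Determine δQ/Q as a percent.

Let p = c·b = 111. δp/p = √((1·δc/c)² + (1·δb/b)²) = √(0.00487 + 0.000127) = 0.0707, so δp = 7.84.
Q = p + y: δQ = √(δp² + δy²) = √(61.5 + 23.0) = 9.19
Q = 170, so δQ/Q = 9.19/170 = 0.0542.

5.42%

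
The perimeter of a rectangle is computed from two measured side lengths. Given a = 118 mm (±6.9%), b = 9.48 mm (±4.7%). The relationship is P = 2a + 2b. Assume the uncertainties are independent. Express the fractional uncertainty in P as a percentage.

For a sum/difference, combine absolute errors in quadrature:
  (2·δa)² = 265;  (2·δb)² = 0.794
δP = √(266) = 16.3 mm
P = 255 mm, so δP/P = 16.3/255 = 0.0640.

6.40%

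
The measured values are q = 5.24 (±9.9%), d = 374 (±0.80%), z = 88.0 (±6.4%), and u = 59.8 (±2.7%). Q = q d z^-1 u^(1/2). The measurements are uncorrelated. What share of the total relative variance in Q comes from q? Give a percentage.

(δQ/Q)² = (1·δq/q)² + (1·δd/d)² + (-1·δz/z)² + (½·δu/u)²
  q term: (1×0.0990)² = 0.00980
  d term: (1×0.00800)² = 6.4e-05
  z term: (-1×0.0640)² = 0.00410
  u term: (0.5×0.0270)² = 0.000182
Total = 0.0141. Share from q = 0.00980/0.0141 = 0.693.

69.3%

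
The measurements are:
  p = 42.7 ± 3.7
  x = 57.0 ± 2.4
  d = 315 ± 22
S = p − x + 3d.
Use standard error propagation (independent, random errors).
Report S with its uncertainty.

931 ± 66.1

For a sum/difference, combine absolute errors in quadrature:
  (δp)² = 13.7;  (δx)² = 5.76;  (3·δd)² = 4360
δS = √(4380) = 66.1
S = 931.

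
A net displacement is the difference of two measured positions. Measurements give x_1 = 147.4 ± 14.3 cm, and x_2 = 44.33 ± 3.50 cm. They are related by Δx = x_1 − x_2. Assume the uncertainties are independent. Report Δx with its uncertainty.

Δx is a linear combination, so absolute uncertainties add in quadrature:
  (δx_1)² = 204;  (δx_2)² = 12.2
δΔx = √(217) = 14.7 cm
Δx = 103.1 cm.

103.1 ± 14.7 cm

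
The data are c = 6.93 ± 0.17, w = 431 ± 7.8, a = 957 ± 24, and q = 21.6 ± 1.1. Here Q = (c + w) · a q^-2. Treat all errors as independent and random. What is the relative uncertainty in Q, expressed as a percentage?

Let u = c + w = 438. δu = √(δc² + δw²) = √(0.0289 + 60.8) = 7.80, so δu/u = 0.0178.
Q is then a monomial in u, a, q:
δQ/Q = √((δu/u)² + (1·δa/a)² + (-2·δq/q)²) = √(0.000317 + 0.000629 + 0.0104) = 0.106

10.6%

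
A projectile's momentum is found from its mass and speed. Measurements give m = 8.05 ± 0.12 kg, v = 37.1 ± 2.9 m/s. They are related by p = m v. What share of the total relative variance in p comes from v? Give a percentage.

96.5%

(δp/p)² = (1·δm/m)² + (1·δv/v)²
  m term: (1×0.0149)² = 0.000222
  v term: (1×0.0782)² = 0.00611
Total = 0.00633. Share from v = 0.00611/0.00633 = 0.965.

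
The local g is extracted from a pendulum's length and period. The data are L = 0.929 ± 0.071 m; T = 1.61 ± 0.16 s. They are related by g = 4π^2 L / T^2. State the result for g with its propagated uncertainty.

14.1 ± 3.01 m/s^2

For a monomial g ∝ L, T^-2, fractional errors add in quadrature:
  (1·δL/L)² = (1×0.0764)² = 0.00584;  (-2·δT/T)² = (-2×0.0994)² = 0.0395
δg/g = √(0.0453) = 0.213
g = 14.1 m/s^2, so δg = 0.213 × 14.1 = 3.01 m/s^2.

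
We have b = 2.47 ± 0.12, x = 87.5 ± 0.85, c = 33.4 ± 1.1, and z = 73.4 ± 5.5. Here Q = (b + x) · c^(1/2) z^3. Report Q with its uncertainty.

(2.06 ± 0.464) × 10^8

Let u = b + x = 90.0. δu = √(δb² + δx²) = √(0.0144 + 0.722) = 0.858, so δu/u = 0.00954.
Q is then a monomial in u, c, z:
δQ/Q = √((δu/u)² + (½·δc/c)² + (3·δz/z)²) = √(9.1e-05 + 0.000271 + 0.0505) = 0.226
Q = 2.06e+08, so δQ = 0.226 × 2.06e+08 = 4.64e+07.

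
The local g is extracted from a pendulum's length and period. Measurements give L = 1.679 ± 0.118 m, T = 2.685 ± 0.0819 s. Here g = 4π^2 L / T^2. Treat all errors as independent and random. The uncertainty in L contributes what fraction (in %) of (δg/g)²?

(δg/g)² = (1·δL/L)² + (-2·δT/T)²
  L term: (1×0.0703)² = 0.00494
  T term: (-2×0.0305)² = 0.00372
Total = 0.00866. Share from L = 0.00494/0.00866 = 0.570.

57.0%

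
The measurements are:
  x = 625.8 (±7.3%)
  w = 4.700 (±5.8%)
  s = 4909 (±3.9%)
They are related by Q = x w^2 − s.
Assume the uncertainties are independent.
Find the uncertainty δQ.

1900

Let p = x·w^2 = 13820. δp/p = √((1·δx/x)² + (2·δw/w)²) = √(0.00533 + 0.0135) = 0.137, so δp = 1890.
Q = p − s: δQ = √(δp² + δs²) = √(3.59e+06 + 36700) = 1900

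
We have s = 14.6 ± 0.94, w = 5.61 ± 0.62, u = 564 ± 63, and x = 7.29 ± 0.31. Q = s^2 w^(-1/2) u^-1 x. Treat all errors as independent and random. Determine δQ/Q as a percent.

Since Q is a product/quotient, work with relative uncertainties:
  (2·δs/s)² = (2×0.0644)² = 0.0166;  (−½·δw/w)² = (-0.5×0.111)² = 0.00305;  (-1·δu/u)² = (-1×0.112)² = 0.0125;  (1·δx/x)² = (1×0.0425)² = 0.00181
δQ/Q = √(0.0339) = 0.184

18.4%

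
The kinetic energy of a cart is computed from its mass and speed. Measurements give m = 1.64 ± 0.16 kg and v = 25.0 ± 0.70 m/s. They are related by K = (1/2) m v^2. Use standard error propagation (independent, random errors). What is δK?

57.7 J

Products/powers → add relative errors in quadrature, weighted by exponent:
  (1·δm/m)² = (1×0.0976)² = 0.00952;  (2·δv/v)² = (2×0.0280)² = 0.00314
δK/K = √(0.0127) = 0.112
K = 512 J, so δK = 0.112 × 512 = 57.7 J.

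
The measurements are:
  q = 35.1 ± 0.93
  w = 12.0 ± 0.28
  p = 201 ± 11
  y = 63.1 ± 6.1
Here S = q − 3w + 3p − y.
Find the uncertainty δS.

33.6

Each term contributes (cᵢ δxᵢ)² to (δS)²:
  (δq)² = 0.865;  (3·δw)² = 0.706;  (3·δp)² = 1090;  (δy)² = 37.2
δS = √(1130) = 33.6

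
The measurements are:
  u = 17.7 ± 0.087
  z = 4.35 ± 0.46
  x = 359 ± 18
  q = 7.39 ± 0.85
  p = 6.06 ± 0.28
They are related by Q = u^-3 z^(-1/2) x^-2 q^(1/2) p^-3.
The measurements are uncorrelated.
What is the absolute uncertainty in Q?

1.55e-12

Relative error in a monomial: (δQ/Q)² = Σ (nᵢ · δxᵢ/xᵢ)².
  (-3·δu/u)² = (-3×0.00492)² = 0.000217;  (−½·δz/z)² = (-0.5×0.106)² = 0.00280;  (-2·δx/x)² = (-2×0.0501)² = 0.0101;  (½·δq/q)² = (0.5×0.115)² = 0.00331;  (-3·δp/p)² = (-3×0.0462)² = 0.0192
δQ/Q = √(0.0356) = 0.189
Q = 8.2e-12, so δQ = 0.189 × 8.2e-12 = 1.55e-12.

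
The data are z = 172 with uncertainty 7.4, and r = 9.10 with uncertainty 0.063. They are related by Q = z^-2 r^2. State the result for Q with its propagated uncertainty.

Each factor contributes (exponent × relative error)² to (δQ/Q)²:
  (-2·δz/z)² = (-2×0.0430)² = 0.00740;  (2·δr/r)² = (2×0.00692)² = 0.000192
δQ/Q = √(0.00760) = 0.0872
Q = 0.00280, so δQ = 0.0872 × 0.00280 = 0.000244.

0.00280 ± 0.000244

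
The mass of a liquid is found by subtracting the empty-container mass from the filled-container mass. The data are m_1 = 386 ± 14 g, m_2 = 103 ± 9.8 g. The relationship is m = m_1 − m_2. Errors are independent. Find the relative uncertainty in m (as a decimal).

For a sum/difference, combine absolute errors in quadrature:
  (δm_1)² = 196;  (δm_2)² = 96.0
δm = √(292) = 17.1 g
m = 283 g, so δm/m = 17.1/283 = 0.0604.

0.0604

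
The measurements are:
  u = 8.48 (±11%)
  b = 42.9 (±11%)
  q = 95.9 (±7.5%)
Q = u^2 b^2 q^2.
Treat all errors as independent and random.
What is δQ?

4.2e+08

Q is a product of powers, so relative uncertainties combine in quadrature:
  (2·δu/u)² = (2×0.110)² = 0.0484;  (2·δb/b)² = (2×0.110)² = 0.0484;  (2·δq/q)² = (2×0.0750)² = 0.0225
δQ/Q = √(0.119) = 0.345
Q = 1.22e+09, so δQ = 0.345 × 1.22e+09 = 4.2e+08.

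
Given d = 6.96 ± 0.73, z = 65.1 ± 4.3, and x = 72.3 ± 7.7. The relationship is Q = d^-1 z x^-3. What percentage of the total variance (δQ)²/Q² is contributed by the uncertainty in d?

9.37%

(δQ/Q)² = (-1·δd/d)² + (1·δz/z)² + (-3·δx/x)²
  d term: (-1×0.105)² = 0.0110
  z term: (1×0.0661)² = 0.00436
  x term: (-3×0.107)² = 0.102
Total = 0.117. Share from d = 0.0110/0.117 = 0.0937.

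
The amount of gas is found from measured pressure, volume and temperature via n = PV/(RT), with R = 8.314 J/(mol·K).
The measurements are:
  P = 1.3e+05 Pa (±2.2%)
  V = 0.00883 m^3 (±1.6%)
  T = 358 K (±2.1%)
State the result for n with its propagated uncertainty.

n is a product of powers, so relative uncertainties combine in quadrature:
  (1·δP/P)² = (1×0.0220)² = 0.000484;  (1·δV/V)² = (1×0.0160)² = 0.000256;  (-1·δT/T)² = (-1×0.0210)² = 0.000441
δn/n = √(0.00118) = 0.0344
n = 0.386 mol, so δn = 0.0344 × 0.386 = 0.0133 mol.

0.386 ± 0.0133 mol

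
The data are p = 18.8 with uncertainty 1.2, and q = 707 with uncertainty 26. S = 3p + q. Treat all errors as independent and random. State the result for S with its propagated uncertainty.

763 ± 26.2

For a sum/difference, combine absolute errors in quadrature:
  (3·δp)² = 13.0;  (δq)² = 676
δS = √(689) = 26.2
S = 763.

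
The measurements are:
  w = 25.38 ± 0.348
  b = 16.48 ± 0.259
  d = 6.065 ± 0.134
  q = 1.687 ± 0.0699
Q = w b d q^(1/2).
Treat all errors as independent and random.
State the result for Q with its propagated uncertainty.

3295 ± 121

For a monomial Q ∝ w, b, d, q^(1/2), fractional errors add in quadrature:
  (1·δw/w)² = (1×0.0137)² = 0.000188;  (1·δb/b)² = (1×0.0157)² = 0.000247;  (1·δd/d)² = (1×0.0221)² = 0.000488;  (½·δq/q)² = (0.5×0.0414)² = 0.000429
δQ/Q = √(0.00135) = 0.0368
Q = 3295, so δQ = 0.0368 × 3295 = 121.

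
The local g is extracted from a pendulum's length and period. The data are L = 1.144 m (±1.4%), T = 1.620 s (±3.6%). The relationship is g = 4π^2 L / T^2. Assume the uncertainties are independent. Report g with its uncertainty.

For a monomial g ∝ L, T^-2, fractional errors add in quadrature:
  (1·δL/L)² = (1×0.0140)² = 0.000196;  (-2·δT/T)² = (-2×0.0360)² = 0.00518
δg/g = √(0.00538) = 0.0733
g = 17.21 m/s^2, so δg = 0.0733 × 17.21 = 1.26 m/s^2.

17.21 ± 1.26 m/s^2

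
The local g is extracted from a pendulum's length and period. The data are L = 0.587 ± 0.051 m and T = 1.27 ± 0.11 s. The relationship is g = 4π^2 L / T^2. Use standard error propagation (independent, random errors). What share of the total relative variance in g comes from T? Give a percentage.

79.9%

(δg/g)² = (1·δL/L)² + (-2·δT/T)²
  L term: (1×0.0869)² = 0.00755
  T term: (-2×0.0866)² = 0.0300
Total = 0.0376. Share from T = 0.0300/0.0376 = 0.799.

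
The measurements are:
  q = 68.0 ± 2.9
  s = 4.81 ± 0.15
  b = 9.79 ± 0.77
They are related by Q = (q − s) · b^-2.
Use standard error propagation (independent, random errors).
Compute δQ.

Let u = q − s = 63.2. δu = √(δq² + δs²) = √(8.41 + 0.0225) = 2.90, so δu/u = 0.0460.
Q is then a monomial in u, b:
δQ/Q = √((δu/u)² + (-2·δb/b)²) = √(0.00211 + 0.0247) = 0.164
Q = 0.659, so δQ = 0.164 × 0.659 = 0.108.

0.108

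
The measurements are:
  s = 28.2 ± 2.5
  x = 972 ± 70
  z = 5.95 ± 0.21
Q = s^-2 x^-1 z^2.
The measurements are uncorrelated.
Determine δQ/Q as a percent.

20.4%

Q is a product of powers, so relative uncertainties combine in quadrature:
  (-2·δs/s)² = (-2×0.0887)² = 0.0314;  (-1·δx/x)² = (-1×0.0720)² = 0.00519;  (2·δz/z)² = (2×0.0353)² = 0.00498
δQ/Q = √(0.0416) = 0.204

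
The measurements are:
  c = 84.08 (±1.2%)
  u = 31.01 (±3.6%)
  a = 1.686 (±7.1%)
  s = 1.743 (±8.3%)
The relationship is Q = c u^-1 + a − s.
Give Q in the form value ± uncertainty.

2.654 ± 0.214

Let p = c·u^-1 = 2.711. δp/p = √((1·δc/c)² + (-1·δu/u)²) = √(0.000144 + 0.00130) = 0.0379, so δp = 0.103.
Q = p + a − s: δQ = √(δp² + δa² + δs²) = √(0.0106 + 0.0143 + 0.0209) = 0.214
Q = 2.654.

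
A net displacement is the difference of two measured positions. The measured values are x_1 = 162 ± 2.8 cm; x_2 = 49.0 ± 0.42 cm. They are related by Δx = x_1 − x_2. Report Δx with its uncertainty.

113 ± 2.83 cm

Each term contributes (cᵢ δxᵢ)² to (δΔx)²:
  (δx_1)² = 7.84;  (δx_2)² = 0.176
δΔx = √(8.02) = 2.83 cm
Δx = 113 cm.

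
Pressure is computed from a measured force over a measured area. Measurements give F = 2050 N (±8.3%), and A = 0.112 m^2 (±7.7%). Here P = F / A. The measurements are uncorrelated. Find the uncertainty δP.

Each factor contributes (exponent × relative error)² to (δP/P)²:
  (1·δF/F)² = (1×0.0830)² = 0.00689;  (-1·δA/A)² = (-1×0.0770)² = 0.00593
δP/P = √(0.0128) = 0.113
P = 18300 Pa, so δP = 0.113 × 18300 = 2070 Pa.

2070 Pa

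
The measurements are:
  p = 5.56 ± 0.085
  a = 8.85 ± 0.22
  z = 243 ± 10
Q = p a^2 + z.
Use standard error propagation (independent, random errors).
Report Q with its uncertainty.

678 ± 24.8

Let w = p·a^2 = 435. δw/w = √((1·δp/p)² + (2·δa/a)²) = √(0.000234 + 0.00247) = 0.0520, so δw = 22.7.
Q = w + z: δQ = √(δw² + δz²) = √(513 + 100) = 24.8
Q = 678.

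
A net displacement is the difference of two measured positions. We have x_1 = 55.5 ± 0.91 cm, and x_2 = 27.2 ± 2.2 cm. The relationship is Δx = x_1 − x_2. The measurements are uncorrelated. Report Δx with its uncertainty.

Sums and differences: (δΔx)² = Σ (cᵢ δxᵢ)².
  (δx_1)² = 0.828;  (δx_2)² = 4.84
δΔx = √(5.67) = 2.38 cm
Δx = 28.3 cm.

28.3 ± 2.38 cm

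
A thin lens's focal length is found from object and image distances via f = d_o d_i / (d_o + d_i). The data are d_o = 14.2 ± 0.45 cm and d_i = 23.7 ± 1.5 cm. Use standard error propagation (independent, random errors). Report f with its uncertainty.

∂f/∂d_o = (d_i/(d_o+d_i))² = 0.391;  ∂f/∂d_i = (d_o/(d_o+d_i))² = 0.140
δf = √((∂f/∂d_o · δd_o)² + (∂f/∂d_i · δd_i)²) = √(0.0310 + 0.0443) = 0.274 cm
f = 8.88 cm.

8.88 ± 0.274 cm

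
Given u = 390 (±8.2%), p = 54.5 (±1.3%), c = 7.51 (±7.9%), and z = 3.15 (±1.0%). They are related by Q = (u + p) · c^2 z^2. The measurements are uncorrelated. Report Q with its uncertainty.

Let w = u + p = 444. δw = √(δu² + δp²) = √(1020 + 0.502) = 32.0, so δw/w = 0.0720.
Q is then a monomial in w, c, z:
δQ/Q = √((δw/w)² + (2·δc/c)² + (2·δz/z)²) = √(0.00518 + 0.0250 + 0.000400) = 0.175
Q = 2.49e+05, so δQ = 0.175 × 2.49e+05 = 43500.

(2.49 ± 0.435) × 10^5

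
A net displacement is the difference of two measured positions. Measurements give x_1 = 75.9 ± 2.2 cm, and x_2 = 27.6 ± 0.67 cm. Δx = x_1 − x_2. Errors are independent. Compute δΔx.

Absolute uncertainties add in quadrature for a linear combination:
  (δx_1)² = 4.84;  (δx_2)² = 0.449
δΔx = √(5.29) = 2.30 cm

2.30 cm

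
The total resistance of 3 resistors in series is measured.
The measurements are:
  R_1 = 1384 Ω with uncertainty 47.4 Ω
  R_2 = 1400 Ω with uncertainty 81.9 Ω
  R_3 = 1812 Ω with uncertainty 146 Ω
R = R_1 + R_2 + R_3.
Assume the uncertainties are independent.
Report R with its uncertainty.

Absolute uncertainties add in quadrature for a linear combination:
  (δR_1)² = 2250;  (δR_2)² = 6710;  (δR_3)² = 21300
δR = √(30300) = 174 Ω
R = 4596 Ω.

4596 ± 174 Ω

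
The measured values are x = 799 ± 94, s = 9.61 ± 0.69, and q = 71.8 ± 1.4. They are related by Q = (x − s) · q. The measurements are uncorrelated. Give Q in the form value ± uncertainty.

Let u = x − s = 789. δu = √(δx² + δs²) = √(8840 + 0.476) = 94.0, so δu/u = 0.119.
Q is then a monomial in u, q:
δQ/Q = √((δu/u)² + (1·δq/q)²) = √(0.0142 + 0.000380) = 0.121
Q = 56700, so δQ = 0.121 × 56700 = 6840.

56700 ± 6840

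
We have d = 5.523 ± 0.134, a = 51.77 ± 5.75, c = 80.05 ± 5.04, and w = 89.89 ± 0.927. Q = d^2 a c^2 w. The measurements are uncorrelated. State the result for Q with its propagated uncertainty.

Q is a product of powers, so relative uncertainties combine in quadrature:
  (2·δd/d)² = (2×0.0243)² = 0.00235;  (1·δa/a)² = (1×0.111)² = 0.0123;  (2·δc/c)² = (2×0.0630)² = 0.0159;  (1·δw/w)² = (1×0.0103)² = 0.000106
δQ/Q = √(0.0307) = 0.175
Q = 9.096e+08, so δQ = 0.175 × 9.096e+08 = 1.59e+08.

(9.096 ± 1.59) × 10^8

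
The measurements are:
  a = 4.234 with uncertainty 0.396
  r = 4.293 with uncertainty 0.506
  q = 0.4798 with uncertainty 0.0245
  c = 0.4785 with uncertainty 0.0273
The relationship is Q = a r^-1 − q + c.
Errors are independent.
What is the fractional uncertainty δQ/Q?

Let p = a·r^-1 = 0.9863. δp/p = √((1·δa/a)² + (-1·δr/r)²) = √(0.00875 + 0.0139) = 0.150, so δp = 0.148.
Q = p − q + c: δQ = √(δp² + δq² + δc²) = √(0.0220 + 0.000600 + 0.000745) = 0.153
Q = 0.9850, so δQ/Q = 0.153/0.9850 = 0.155.

0.155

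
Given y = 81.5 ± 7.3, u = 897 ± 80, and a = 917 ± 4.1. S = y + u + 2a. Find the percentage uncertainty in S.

2.87%

Each term contributes (cᵢ δxᵢ)² to (δS)²:
  (δy)² = 53.3;  (δu)² = 6400;  (2·δa)² = 67.2
δS = √(6520) = 80.7
S = 2810, so δS/S = 80.7/2810 = 0.0287.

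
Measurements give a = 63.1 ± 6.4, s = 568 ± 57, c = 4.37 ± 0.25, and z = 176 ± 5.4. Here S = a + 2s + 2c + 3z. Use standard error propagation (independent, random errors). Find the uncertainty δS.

115

Each term contributes (cᵢ δxᵢ)² to (δS)²:
  (δa)² = 41.0;  (2·δs)² = 13000;  (2·δc)² = 0.250;  (3·δz)² = 262
δS = √(13300) = 115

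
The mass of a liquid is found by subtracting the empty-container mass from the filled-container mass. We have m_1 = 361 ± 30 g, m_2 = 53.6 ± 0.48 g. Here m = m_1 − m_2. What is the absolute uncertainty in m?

Sums and differences: (δm)² = Σ (cᵢ δxᵢ)².
  (δm_1)² = 900;  (δm_2)² = 0.230
δm = √(900) = 30.0 g

30.0 g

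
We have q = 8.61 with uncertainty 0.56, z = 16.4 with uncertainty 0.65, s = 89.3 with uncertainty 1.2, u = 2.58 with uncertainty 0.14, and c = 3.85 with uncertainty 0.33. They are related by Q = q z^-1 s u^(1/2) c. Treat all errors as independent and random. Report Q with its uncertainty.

290 ± 34.4

Products/powers → add relative errors in quadrature, weighted by exponent:
  (1·δq/q)² = (1×0.0650)² = 0.00423;  (-1·δz/z)² = (-1×0.0396)² = 0.00157;  (1·δs/s)² = (1×0.0134)² = 0.000181;  (½·δu/u)² = (0.5×0.0543)² = 0.000736;  (1·δc/c)² = (1×0.0857)² = 0.00735
δQ/Q = √(0.0141) = 0.119
Q = 290, so δQ = 0.119 × 290 = 34.4.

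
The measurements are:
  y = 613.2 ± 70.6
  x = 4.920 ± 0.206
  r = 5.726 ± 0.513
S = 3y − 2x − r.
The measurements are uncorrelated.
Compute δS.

For a sum/difference, combine absolute errors in quadrature:
  (3·δy)² = 44900;  (2·δx)² = 0.170;  (δr)² = 0.263
δS = √(44900) = 212

212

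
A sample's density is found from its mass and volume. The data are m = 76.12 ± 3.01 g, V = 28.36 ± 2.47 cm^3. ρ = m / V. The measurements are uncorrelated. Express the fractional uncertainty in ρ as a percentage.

9.57%

For a monomial ρ ∝ m, V^-1, fractional errors add in quadrature:
  (1·δm/m)² = (1×0.0395)² = 0.00156;  (-1·δV/V)² = (-1×0.0871)² = 0.00759
δρ/ρ = √(0.00915) = 0.0957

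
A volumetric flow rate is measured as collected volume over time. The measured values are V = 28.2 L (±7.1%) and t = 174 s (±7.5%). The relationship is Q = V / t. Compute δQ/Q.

0.103

Q is a product of powers, so relative uncertainties combine in quadrature:
  (1·δV/V)² = (1×0.0710)² = 0.00504;  (-1·δt/t)² = (-1×0.0750)² = 0.00562
δQ/Q = √(0.0107) = 0.103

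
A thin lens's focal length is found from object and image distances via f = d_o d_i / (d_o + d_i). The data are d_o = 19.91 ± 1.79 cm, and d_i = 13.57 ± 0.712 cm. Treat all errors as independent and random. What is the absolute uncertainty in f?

0.387 cm

∂f/∂d_o = (d_i/(d_o+d_i))² = 0.164;  ∂f/∂d_i = (d_o/(d_o+d_i))² = 0.354
δf = √((∂f/∂d_o · δd_o)² + (∂f/∂d_i · δd_i)²) = √(0.0865 + 0.0634) = 0.387 cm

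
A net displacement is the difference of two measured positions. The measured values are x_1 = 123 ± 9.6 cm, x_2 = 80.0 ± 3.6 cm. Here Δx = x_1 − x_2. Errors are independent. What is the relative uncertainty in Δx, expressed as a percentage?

23.8%

Sums and differences: (δΔx)² = Σ (cᵢ δxᵢ)².
  (δx_1)² = 92.2;  (δx_2)² = 13.0
δΔx = √(105) = 10.3 cm
Δx = 43.0 cm, so δΔx/Δx = 10.3/43.0 = 0.238.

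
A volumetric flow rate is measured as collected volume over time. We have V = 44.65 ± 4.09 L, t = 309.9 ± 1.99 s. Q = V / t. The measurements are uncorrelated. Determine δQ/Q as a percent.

9.18%

Q is a product of powers, so relative uncertainties combine in quadrature:
  (1·δV/V)² = (1×0.0916)² = 0.00839;  (-1·δt/t)² = (-1×0.00642)² = 4.12e-05
δQ/Q = √(0.00843) = 0.0918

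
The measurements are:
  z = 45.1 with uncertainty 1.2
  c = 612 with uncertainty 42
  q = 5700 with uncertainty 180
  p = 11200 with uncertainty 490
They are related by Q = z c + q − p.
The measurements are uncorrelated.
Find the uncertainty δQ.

Let w = z·c = 27600. δw/w = √((1·δz/z)² + (1·δc/c)²) = √(0.000708 + 0.00471) = 0.0736, so δw = 2030.
Q = w + q − p: δQ = √(δw² + δq² + δp²) = √(4.13e+06 + 32400 + 2.4e+05) = 2100

2100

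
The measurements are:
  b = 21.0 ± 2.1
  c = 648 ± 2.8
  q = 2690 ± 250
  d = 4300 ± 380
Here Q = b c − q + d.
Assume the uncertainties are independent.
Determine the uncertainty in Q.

1440

Let p = b·c = 13600. δp/p = √((1·δb/b)² + (1·δc/c)²) = √(0.0100 + 1.87e-05) = 0.100, so δp = 1360.
Q = p − q + d: δQ = √(δp² + δq² + δd²) = √(1.86e+06 + 62500 + 1.44e+05) = 1440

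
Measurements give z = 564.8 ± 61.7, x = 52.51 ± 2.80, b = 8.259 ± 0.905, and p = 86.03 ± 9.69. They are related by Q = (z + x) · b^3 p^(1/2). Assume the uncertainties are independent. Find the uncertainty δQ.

1.12e+06

Let u = z + x = 617.3. δu = √(δz² + δx²) = √(3810 + 7.84) = 61.8, so δu/u = 0.100.
Q is then a monomial in u, b, p:
δQ/Q = √((δu/u)² + (3·δb/b)² + (½·δp/p)²) = √(0.0100 + 0.108 + 0.00317) = 0.348
Q = 3.226e+06, so δQ = 0.348 × 3.226e+06 = 1.12e+06.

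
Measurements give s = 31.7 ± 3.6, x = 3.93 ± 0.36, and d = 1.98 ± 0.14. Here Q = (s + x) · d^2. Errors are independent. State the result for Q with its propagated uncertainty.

140 ± 24.3

Let u = s + x = 35.6. δu = √(δs² + δx²) = √(13.0 + 0.130) = 3.62, so δu/u = 0.102.
Q is then a monomial in u, d:
δQ/Q = √((δu/u)² + (2·δd/d)²) = √(0.0103 + 0.0200) = 0.174
Q = 140, so δQ = 0.174 × 140 = 24.3.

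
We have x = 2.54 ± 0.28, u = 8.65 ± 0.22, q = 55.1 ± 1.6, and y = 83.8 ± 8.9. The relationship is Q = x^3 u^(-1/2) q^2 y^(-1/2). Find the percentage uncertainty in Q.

34.0%

Products/powers → add relative errors in quadrature, weighted by exponent:
  (3·δx/x)² = (3×0.110)² = 0.109;  (−½·δu/u)² = (-0.5×0.0254)² = 0.000162;  (2·δq/q)² = (2×0.0290)² = 0.00337;  (−½·δy/y)² = (-0.5×0.106)² = 0.00282
δQ/Q = √(0.116) = 0.340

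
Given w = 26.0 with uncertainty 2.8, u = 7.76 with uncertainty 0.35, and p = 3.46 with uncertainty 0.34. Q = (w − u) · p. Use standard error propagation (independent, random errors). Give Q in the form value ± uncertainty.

Let h = w − u = 18.2. δh = √(δw² + δu²) = √(7.84 + 0.122) = 2.82, so δh/h = 0.155.
Q is then a monomial in h, p:
δQ/Q = √((δh/h)² + (1·δp/p)²) = √(0.0239 + 0.00966) = 0.183
Q = 63.1, so δQ = 0.183 × 63.1 = 11.6.

63.1 ± 11.6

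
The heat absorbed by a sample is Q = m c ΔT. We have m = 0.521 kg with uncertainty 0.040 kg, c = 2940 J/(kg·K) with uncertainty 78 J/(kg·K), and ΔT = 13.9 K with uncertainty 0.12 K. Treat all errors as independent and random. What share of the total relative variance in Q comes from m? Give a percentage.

88.3%

(δQ/Q)² = (1·δm/m)² + (1·δc/c)² + (1·δΔT/ΔT)²
  m term: (1×0.0768)² = 0.00589
  c term: (1×0.0265)² = 0.000704
  ΔT term: (1×0.00863)² = 7.45e-05
Total = 0.00667. Share from m = 0.00589/0.00667 = 0.883.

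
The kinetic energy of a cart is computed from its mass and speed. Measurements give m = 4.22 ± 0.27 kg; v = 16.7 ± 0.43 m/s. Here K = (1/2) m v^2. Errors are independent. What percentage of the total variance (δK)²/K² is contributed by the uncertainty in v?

39.3%

(δK/K)² = (1·δm/m)² + (2·δv/v)²
  m term: (1×0.0640)² = 0.00409
  v term: (2×0.0257)² = 0.00265
Total = 0.00675. Share from v = 0.00265/0.00675 = 0.393.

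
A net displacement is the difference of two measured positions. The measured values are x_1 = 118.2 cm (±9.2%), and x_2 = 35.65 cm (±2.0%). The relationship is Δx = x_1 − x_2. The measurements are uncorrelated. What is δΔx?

10.9 cm

Δx is a linear combination, so absolute uncertainties add in quadrature:
  (δx_1)² = 118;  (δx_2)² = 0.508
δΔx = √(119) = 10.9 cm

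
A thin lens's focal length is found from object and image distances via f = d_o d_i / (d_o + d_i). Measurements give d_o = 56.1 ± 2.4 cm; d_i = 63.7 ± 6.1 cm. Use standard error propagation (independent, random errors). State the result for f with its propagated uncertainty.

∂f/∂d_o = (d_i/(d_o+d_i))² = 0.283;  ∂f/∂d_i = (d_o/(d_o+d_i))² = 0.219
δf = √((∂f/∂d_o · δd_o)² + (∂f/∂d_i · δd_i)²) = √(0.460 + 1.79) = 1.50 cm
f = 29.8 cm.

29.8 ± 1.50 cm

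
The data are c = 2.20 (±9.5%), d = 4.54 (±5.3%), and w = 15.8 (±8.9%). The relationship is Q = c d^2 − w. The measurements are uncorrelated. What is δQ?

6.61

Let p = c·d^2 = 45.3. δp/p = √((1·δc/c)² + (2·δd/d)²) = √(0.00903 + 0.0112) = 0.142, so δp = 6.45.
Q = p − w: δQ = √(δp² + δw²) = √(41.7 + 1.98) = 6.61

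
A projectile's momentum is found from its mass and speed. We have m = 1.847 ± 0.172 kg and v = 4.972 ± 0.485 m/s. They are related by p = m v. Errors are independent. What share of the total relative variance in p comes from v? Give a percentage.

52.3%

(δp/p)² = (1·δm/m)² + (1·δv/v)²
  m term: (1×0.0931)² = 0.00867
  v term: (1×0.0975)² = 0.00952
Total = 0.0182. Share from v = 0.00952/0.0182 = 0.523.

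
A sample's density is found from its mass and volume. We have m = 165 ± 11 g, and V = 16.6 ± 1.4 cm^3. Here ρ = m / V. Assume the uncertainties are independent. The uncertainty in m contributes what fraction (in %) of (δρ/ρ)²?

(δρ/ρ)² = (1·δm/m)² + (-1·δV/V)²
  m term: (1×0.0667)² = 0.00444
  V term: (-1×0.0843)² = 0.00711
Total = 0.0116. Share from m = 0.00444/0.0116 = 0.385.

38.5%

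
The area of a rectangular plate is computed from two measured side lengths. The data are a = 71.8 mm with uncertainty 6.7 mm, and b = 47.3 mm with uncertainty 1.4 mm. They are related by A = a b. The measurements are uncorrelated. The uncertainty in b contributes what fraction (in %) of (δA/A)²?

9.14%

(δA/A)² = (1·δa/a)² + (1·δb/b)²
  a term: (1×0.0933)² = 0.00871
  b term: (1×0.0296)² = 0.000876
Total = 0.00958. Share from b = 0.000876/0.00958 = 0.0914.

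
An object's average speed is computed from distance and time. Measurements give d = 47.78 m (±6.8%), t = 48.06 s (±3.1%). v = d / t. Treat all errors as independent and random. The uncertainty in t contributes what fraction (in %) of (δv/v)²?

17.2%

(δv/v)² = (1·δd/d)² + (-1·δt/t)²
  d term: (1×0.0680)² = 0.00462
  t term: (-1×0.0310)² = 0.000961
Total = 0.00559. Share from t = 0.000961/0.00559 = 0.172.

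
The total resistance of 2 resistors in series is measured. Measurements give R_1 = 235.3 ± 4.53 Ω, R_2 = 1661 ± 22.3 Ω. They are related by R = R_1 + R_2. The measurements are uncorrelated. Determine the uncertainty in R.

22.8 Ω

R is a linear combination, so absolute uncertainties add in quadrature:
  (δR_1)² = 20.5;  (δR_2)² = 497
δR = √(518) = 22.8 Ω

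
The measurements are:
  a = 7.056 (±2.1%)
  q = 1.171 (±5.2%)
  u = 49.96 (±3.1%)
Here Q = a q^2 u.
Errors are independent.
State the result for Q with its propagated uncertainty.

483.4 ± 53.4

Each factor contributes (exponent × relative error)² to (δQ/Q)²:
  (1·δa/a)² = (1×0.0210)² = 0.000441;  (2·δq/q)² = (2×0.0520)² = 0.0108;  (1·δu/u)² = (1×0.0310)² = 0.000961
δQ/Q = √(0.0122) = 0.111
Q = 483.4, so δQ = 0.111 × 483.4 = 53.4.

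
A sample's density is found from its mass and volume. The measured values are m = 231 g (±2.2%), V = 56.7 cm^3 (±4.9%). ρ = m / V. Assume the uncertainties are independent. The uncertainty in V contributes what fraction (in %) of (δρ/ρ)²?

83.2%

(δρ/ρ)² = (1·δm/m)² + (-1·δV/V)²
  m term: (1×0.0220)² = 0.000484
  V term: (-1×0.0490)² = 0.00240
Total = 0.00289. Share from V = 0.00240/0.00289 = 0.832.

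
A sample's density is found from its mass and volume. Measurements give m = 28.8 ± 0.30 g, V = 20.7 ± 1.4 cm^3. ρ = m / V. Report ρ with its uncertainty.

1.39 ± 0.0952 g/cm^3

Each factor contributes (exponent × relative error)² to (δρ/ρ)²:
  (1·δm/m)² = (1×0.0104)² = 0.000109;  (-1·δV/V)² = (-1×0.0676)² = 0.00457
δρ/ρ = √(0.00468) = 0.0684
ρ = 1.39 g/cm^3, so δρ = 0.0684 × 1.39 = 0.0952 g/cm^3.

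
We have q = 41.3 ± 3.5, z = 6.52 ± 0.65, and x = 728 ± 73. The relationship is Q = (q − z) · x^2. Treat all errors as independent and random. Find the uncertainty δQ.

4.15e+06

Let u = q − z = 34.8. δu = √(δq² + δz²) = √(12.2 + 0.423) = 3.56, so δu/u = 0.102.
Q is then a monomial in u, x:
δQ/Q = √((δu/u)² + (2·δx/x)²) = √(0.0105 + 0.0402) = 0.225
Q = 1.84e+07, so δQ = 0.225 × 1.84e+07 = 4.15e+06.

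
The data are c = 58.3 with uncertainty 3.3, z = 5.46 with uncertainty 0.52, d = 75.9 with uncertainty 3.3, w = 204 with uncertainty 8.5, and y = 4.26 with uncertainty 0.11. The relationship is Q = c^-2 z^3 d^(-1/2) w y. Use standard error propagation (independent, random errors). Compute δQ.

1.49

For a monomial Q ∝ c^-2, z^3, d^(-1/2), w, y, fractional errors add in quadrature:
  (-2·δc/c)² = (-2×0.0566)² = 0.0128;  (3·δz/z)² = (3×0.0952)² = 0.0816;  (−½·δd/d)² = (-0.5×0.0435)² = 0.000473;  (1·δw/w)² = (1×0.0417)² = 0.00174;  (1·δy/y)² = (1×0.0258)² = 0.000667
δQ/Q = √(0.0973) = 0.312
Q = 4.78, so δQ = 0.312 × 4.78 = 1.49.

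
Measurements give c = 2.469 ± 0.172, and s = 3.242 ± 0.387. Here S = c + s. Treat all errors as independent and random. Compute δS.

0.424

Sums and differences: (δS)² = Σ (cᵢ δxᵢ)².
  (δc)² = 0.0296;  (δs)² = 0.150
δS = √(0.179) = 0.424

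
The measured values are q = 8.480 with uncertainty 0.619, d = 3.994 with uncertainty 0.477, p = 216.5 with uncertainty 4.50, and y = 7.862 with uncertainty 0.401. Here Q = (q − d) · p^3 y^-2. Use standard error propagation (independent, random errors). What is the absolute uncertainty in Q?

Let u = q − d = 4.486. δu = √(δq² + δd²) = √(0.383 + 0.228) = 0.781, so δu/u = 0.174.
Q is then a monomial in u, p, y:
δQ/Q = √((δu/u)² + (3·δp/p)² + (-2·δy/y)²) = √(0.0303 + 0.00389 + 0.0104) = 0.211
Q = 736500, so δQ = 0.211 × 736500 = 1.56e+05.

1.56e+05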